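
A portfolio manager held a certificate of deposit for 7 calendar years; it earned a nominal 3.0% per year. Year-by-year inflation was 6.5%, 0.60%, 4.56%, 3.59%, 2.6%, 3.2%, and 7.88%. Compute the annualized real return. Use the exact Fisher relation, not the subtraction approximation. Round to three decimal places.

Cumulative inflation factor: 1.065 × 1.0060 × 1.0456 × 1.0359 × 1.026 × 1.032 × 1.0788 ≈ 1.32556.
Nominal growth factor: 1.22987. Real growth factor = 1.22987 / 1.32556 ≈ 0.92782.
Annualized: 0.92782^(1/7) − 1 ≈ -0.01065.

-1.065%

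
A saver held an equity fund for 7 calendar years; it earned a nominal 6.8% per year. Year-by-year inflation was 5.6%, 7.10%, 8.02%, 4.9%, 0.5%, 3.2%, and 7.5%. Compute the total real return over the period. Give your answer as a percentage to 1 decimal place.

10.9%

Cumulative inflation factor: 1.056 × 1.0710 × 1.0802 × 1.049 × 1.005 × 1.032 × 1.075 ≈ 1.42885.
Nominal growth factor: 1.58489. Real growth factor = 1.58489 / 1.42885 ≈ 1.10920.
Total real return ≈ 10.9204%.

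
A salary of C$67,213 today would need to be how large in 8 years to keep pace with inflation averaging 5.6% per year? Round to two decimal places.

Cumulative price-level factor: (1+5.6%)^8 ≈ 1.5463626292.
The nominal amount required is C$67,213 scaled up by that factor.

C$103,935.67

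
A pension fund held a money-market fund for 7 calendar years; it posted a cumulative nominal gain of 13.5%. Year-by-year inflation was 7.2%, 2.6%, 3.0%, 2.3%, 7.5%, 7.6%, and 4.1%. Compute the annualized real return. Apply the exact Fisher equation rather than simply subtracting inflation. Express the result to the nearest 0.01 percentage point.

-2.91%

Cumulative inflation factor: 1.072 × 1.026 × 1.030 × 1.023 × 1.075 × 1.076 × 1.041 ≈ 1.39549.
Nominal growth factor: 1.13500. Real growth factor = 1.13500 / 1.39549 ≈ 0.81333.
Annualized: 0.81333^(1/7) − 1 ≈ -0.02908.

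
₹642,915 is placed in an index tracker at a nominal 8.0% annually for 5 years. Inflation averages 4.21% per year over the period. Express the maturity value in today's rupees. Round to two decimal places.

₹768,644.20

Nominal value at maturity: ₹642,915 × (1 + 8.0%)^5 ≈ ₹944,653.06.
Price-level factor over 5 years: (1 + 4.21%)^5 ≈ 1.2289861241.
Dividing the nominal maturity value by the price-level factor gives the value in today's money.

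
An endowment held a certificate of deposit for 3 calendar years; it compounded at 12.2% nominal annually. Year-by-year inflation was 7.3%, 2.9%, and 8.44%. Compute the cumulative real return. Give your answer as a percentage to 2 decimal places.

Cumulative inflation factor: 1.073 × 1.029 × 1.0844 ≈ 1.19730.
Nominal growth factor: 1.41247. Real growth factor = 1.41247 / 1.19730 ≈ 1.17971.
Total real return ≈ 17.9706%.

17.97%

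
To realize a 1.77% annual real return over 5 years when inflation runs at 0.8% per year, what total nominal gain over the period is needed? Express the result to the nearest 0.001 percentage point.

13.606%

Required annual nominal rate: (1+1.77%)(1+0.8%) − 1 = 2.58416%.
Cumulative over 5 years: (1 + 0.0258416)^5 − 1 ≈ 0.13606.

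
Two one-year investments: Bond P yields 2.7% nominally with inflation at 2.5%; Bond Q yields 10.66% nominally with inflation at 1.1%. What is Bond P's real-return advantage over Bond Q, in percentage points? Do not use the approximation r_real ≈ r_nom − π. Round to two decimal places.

Bond P real return: 1.027/1.025 − 1 = 0.195%.
Bond Q real return: 1.1066/1.011 − 1 = 9.456%.
Difference: 0.195 − 9.456 = -9.261 pp.

-9.26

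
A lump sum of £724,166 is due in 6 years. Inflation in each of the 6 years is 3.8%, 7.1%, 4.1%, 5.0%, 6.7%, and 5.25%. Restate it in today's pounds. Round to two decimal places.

Price-level factor over 6 years: 1.038 × 1.071 × 1.041 × 1.050 × 1.067 × 1.0525 ≈ 1.3646251682.
Purchasing power today: £724,166 divided by that factor.

£530,670.27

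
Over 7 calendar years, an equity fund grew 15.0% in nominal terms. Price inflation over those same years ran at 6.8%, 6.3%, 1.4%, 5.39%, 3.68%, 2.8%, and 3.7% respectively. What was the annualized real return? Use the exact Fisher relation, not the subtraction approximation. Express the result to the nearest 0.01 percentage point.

Cumulative inflation factor: 1.068 × 1.063 × 1.014 × 1.0539 × 1.0368 × 1.028 × 1.037 ≈ 1.34094.
Nominal growth factor: 1.15000. Real growth factor = 1.15000 / 1.34094 ≈ 0.85761.
Annualized: 0.85761^(1/7) − 1 ≈ -0.02170.

-2.17%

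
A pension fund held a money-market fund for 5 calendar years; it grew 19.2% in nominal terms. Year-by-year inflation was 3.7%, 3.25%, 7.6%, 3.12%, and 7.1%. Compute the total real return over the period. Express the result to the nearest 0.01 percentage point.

-6.32%

Cumulative inflation factor: 1.037 × 1.0325 × 1.076 × 1.0312 × 1.071 ≈ 1.27237.
Nominal growth factor: 1.19200. Real growth factor = 1.19200 / 1.27237 ≈ 0.93683.
Total real return ≈ -6.3166%.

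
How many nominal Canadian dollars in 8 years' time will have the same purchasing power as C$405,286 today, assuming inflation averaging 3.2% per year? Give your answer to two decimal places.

C$521,433.80

Cumulative price-level factor: (1+3.2%)^8 ≈ 1.2865823177.
Multiplying C$405,286 by the price-level factor gives the future nominal sum.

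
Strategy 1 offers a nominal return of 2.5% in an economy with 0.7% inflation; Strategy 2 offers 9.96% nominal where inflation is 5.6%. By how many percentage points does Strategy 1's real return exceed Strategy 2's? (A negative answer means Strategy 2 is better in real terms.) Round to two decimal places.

-2.34

Strategy 1 real return: 1.025/1.007 − 1 = 1.787%.
Strategy 2 real return: 1.0996/1.056 − 1 = 4.129%.
Difference: 1.787 − 4.129 = -2.342 pp.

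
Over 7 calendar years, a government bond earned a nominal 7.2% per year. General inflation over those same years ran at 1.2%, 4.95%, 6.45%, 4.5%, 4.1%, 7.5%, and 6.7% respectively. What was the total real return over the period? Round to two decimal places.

15.32%

Cumulative inflation factor: 1.012 × 1.0495 × 1.0645 × 1.045 × 1.041 × 1.075 × 1.067 ≈ 1.41075.
Nominal growth factor: 1.62691. Real growth factor = 1.62691 / 1.41075 ≈ 1.15323.
Total real return ≈ 15.3227%.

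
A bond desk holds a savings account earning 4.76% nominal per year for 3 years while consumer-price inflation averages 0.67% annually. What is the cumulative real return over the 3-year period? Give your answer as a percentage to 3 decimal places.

The annual real rate is (1+4.76%)/(1+0.67%) − 1 = 4.0628%.
Compounded over 3 years: (1 + 0.040628)^3 − 1 ≈ 0.12690.

12.690%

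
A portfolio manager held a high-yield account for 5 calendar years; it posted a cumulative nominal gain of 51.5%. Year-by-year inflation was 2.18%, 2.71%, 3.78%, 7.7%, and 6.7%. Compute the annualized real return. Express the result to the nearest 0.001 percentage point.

Cumulative inflation factor: 1.0218 × 1.0271 × 1.0378 × 1.077 × 1.067 ≈ 1.25162.
Nominal growth factor: 1.51500. Real growth factor = 1.51500 / 1.25162 ≈ 1.21043.
Annualized: 1.21043^(1/5) − 1 ≈ 0.03893.

3.893%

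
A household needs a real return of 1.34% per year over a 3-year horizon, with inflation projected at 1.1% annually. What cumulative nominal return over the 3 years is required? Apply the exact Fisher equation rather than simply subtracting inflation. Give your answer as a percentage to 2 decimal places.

7.55%

Required annual nominal rate: (1+1.34%)(1+1.1%) − 1 = 2.45474%.
Cumulative over 3 years: (1 + 0.0245474)^3 − 1 ≈ 0.07546.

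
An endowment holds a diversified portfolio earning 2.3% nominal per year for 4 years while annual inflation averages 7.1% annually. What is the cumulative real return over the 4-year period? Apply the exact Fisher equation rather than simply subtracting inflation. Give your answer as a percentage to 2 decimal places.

-16.76%

The annual real rate is (1+2.3%)/(1+7.1%) − 1 = -4.4818%.
Compounded over 4 years: (1 + -0.044818)^4 − 1 ≈ -0.16758.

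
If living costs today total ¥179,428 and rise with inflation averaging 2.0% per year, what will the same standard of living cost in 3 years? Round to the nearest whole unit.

¥190,410

Cumulative price-level factor: (1+2.0%)^3 = 1.061208.
The nominal amount required is ¥179,428 scaled up by that factor.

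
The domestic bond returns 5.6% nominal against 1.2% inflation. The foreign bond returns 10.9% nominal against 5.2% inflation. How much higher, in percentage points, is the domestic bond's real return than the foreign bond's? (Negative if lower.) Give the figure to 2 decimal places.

The domestic bond real return: 1.056/1.012 − 1 = 4.348%.
The foreign bond real return: 1.109/1.052 − 1 = 5.418%.
Difference: 4.348 − 5.418 = -1.070 pp.

-1.07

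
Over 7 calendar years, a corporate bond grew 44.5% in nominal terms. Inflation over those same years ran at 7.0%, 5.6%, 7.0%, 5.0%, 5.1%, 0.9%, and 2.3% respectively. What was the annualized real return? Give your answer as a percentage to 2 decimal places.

0.69%

Cumulative inflation factor: 1.070 × 1.056 × 1.070 × 1.050 × 1.051 × 1.009 × 1.023 ≈ 1.37718.
Nominal growth factor: 1.44500. Real growth factor = 1.44500 / 1.37718 ≈ 1.04925.
Annualized: 1.04925^(1/7) − 1 ≈ 0.00689.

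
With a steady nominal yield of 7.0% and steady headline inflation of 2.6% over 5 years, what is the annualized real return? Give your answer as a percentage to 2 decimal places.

4.29%

With constant rates the annual real return is the same each year: (1+7.0%)/(1+2.6%) − 1 = 0.04288.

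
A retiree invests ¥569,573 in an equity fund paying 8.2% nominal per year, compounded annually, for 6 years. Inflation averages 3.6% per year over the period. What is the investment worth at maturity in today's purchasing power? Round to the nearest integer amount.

Nominal value at maturity: ¥569,573 × (1 + 8.2%)^6 ≈ ¥913,930.
Price-level factor over 6 years: (1 + 3.6%)^6 ≈ 1.2363986792.
Dividing the nominal maturity value by the price-level factor gives the value in today's money.

¥739,187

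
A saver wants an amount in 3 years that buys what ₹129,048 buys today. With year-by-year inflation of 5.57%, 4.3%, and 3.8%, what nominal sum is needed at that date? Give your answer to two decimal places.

₹147,493.70

Cumulative price-level factor: 1.0557 × 1.043 × 1.038 = 1.1429367138.
The nominal amount required is ₹129,048 scaled up by that factor.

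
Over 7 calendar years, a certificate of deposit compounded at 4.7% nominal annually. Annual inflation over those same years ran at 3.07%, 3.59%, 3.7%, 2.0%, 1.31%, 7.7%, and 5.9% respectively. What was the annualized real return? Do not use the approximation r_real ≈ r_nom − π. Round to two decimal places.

0.79%

Cumulative inflation factor: 1.0307 × 1.0359 × 1.037 × 1.020 × 1.0131 × 1.077 × 1.059 ≈ 1.30495.
Nominal growth factor: 1.37920. Real growth factor = 1.37920 / 1.30495 ≈ 1.05690.
Annualized: 1.05690^(1/7) − 1 ≈ 0.00794.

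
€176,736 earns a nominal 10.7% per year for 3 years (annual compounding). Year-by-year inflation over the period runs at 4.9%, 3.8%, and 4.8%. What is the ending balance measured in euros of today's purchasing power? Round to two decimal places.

Nominal value at maturity: €176,736 × (1 + 10.7%)^3 ≈ €239,755.12.
Price-level factor over 3 years: 1.049 × 1.038 × 1.048 = 1.141127376.
Dividing the nominal maturity value by the price-level factor gives the value in today's money.

€210,103.73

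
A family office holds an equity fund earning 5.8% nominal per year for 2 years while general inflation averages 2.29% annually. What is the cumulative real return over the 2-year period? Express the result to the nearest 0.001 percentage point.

The annual real rate is (1+5.8%)/(1+2.29%) − 1 = 3.4314%.
Compounded over 2 years: (1 + 0.034314)^2 − 1 ≈ 0.06981.

6.981%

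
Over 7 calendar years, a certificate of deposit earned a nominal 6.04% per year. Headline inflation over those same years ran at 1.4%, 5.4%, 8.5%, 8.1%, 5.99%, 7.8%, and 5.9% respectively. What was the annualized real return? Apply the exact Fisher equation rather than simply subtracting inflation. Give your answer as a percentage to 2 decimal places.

Cumulative inflation factor: 1.014 × 1.054 × 1.085 × 1.081 × 1.0599 × 1.078 × 1.059 ≈ 1.51675.
Nominal growth factor: 1.50761. Real growth factor = 1.50761 / 1.51675 ≈ 0.99397.
Annualized: 0.99397^(1/7) − 1 ≈ -0.00086.

-0.09%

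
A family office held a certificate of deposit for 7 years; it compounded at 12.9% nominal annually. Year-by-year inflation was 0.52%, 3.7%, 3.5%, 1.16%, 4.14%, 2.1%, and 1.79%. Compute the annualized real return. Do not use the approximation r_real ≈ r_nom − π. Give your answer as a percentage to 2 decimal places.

10.25%

Cumulative inflation factor: 1.0052 × 1.037 × 1.035 × 1.0116 × 1.0414 × 1.021 × 1.0179 ≈ 1.18121.
Nominal growth factor: 2.33807. Real growth factor = 2.33807 / 1.18121 ≈ 1.97938.
Annualized: 1.97938^(1/7) − 1 ≈ 0.10246.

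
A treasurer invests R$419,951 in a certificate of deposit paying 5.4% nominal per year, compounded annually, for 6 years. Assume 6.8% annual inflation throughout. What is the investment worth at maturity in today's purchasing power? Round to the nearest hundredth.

R$387,984.85

Nominal value at maturity: R$419,951 × (1 + 5.4%)^6 ≈ R$575,761.05.
Price-level factor over 6 years: (1 + 6.8%)^6 ≈ 1.4839781831.
Dividing the nominal maturity value by the price-level factor gives the value in today's money.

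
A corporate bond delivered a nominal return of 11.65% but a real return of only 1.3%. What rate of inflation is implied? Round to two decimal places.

10.22%

From (1+r_nom) = (1+r_real)(1+π), we get 1+π = (1 + 11.65%)/(1 + 1.3%) = 1.1165/1.013 ≈ 1.10217.
So π ≈ 10.2172%.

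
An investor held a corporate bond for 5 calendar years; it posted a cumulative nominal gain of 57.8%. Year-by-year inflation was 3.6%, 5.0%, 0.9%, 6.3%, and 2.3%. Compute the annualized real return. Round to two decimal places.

Cumulative inflation factor: 1.036 × 1.050 × 1.009 × 1.063 × 1.023 ≈ 1.19357.
Nominal growth factor: 1.57800. Real growth factor = 1.57800 / 1.19357 ≈ 1.32208.
Annualized: 1.32208^(1/5) − 1 ≈ 0.05743.

5.74%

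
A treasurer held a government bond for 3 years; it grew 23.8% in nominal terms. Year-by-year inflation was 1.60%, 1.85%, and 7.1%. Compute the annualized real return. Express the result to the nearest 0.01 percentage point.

3.76%

Cumulative inflation factor: 1.0160 × 1.0185 × 1.071 ≈ 1.10827.
Nominal growth factor: 1.23800. Real growth factor = 1.23800 / 1.10827 ≈ 1.11706.
Annualized: 1.11706^(1/3) − 1 ≈ 0.03759.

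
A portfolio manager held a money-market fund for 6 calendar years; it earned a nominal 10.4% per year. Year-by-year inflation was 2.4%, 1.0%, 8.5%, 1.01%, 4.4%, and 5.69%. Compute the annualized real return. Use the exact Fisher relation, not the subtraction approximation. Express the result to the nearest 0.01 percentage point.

Cumulative inflation factor: 1.024 × 1.010 × 1.085 × 1.0101 × 1.044 × 1.0569 ≈ 1.25069.
Nominal growth factor: 1.81057. Real growth factor = 1.81057 / 1.25069 ≈ 1.44765.
Annualized: 1.44765^(1/6) − 1 ≈ 0.06360.

6.36%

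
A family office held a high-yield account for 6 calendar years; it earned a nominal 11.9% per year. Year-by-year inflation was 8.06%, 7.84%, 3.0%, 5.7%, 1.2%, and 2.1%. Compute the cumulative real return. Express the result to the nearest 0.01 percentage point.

49.77%

Cumulative inflation factor: 1.0806 × 1.0784 × 1.030 × 1.057 × 1.012 × 1.021 ≈ 1.31088.
Nominal growth factor: 1.96327. Real growth factor = 1.96327 / 1.31088 ≈ 1.49767.
Total real return ≈ 49.7674%.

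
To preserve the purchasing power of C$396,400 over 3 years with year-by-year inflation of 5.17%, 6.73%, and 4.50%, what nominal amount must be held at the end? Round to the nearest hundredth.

Cumulative price-level factor: 1.0517 × 1.0673 × 1.0450 ≈ 1.1729909835.
Multiplying C$396,400 by the price-level factor gives the future nominal sum.

C$464,973.63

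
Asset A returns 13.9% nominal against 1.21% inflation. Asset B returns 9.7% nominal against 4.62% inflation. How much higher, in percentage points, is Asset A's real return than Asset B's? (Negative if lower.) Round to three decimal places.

Asset A real return: 1.139/1.0121 − 1 = 12.5383%.
Asset B real return: 1.097/1.0462 − 1 = 4.8557%.
Difference: 12.5383 − 4.8557 = 7.6826 pp.

7.683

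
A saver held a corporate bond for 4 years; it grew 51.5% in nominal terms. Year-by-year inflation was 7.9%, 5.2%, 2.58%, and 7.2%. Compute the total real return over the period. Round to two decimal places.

21.37%

Cumulative inflation factor: 1.079 × 1.052 × 1.0258 × 1.072 ≈ 1.24823.
Nominal growth factor: 1.51500. Real growth factor = 1.51500 / 1.24823 ≈ 1.21372.
Total real return ≈ 21.3718%.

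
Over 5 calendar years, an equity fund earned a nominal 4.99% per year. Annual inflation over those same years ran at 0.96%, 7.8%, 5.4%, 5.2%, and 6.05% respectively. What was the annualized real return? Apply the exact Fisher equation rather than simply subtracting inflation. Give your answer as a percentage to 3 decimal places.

-0.064%

Cumulative inflation factor: 1.0096 × 1.078 × 1.054 × 1.052 × 1.0605 ≈ 1.27978.
Nominal growth factor: 1.27567. Real growth factor = 1.27567 / 1.27978 ≈ 0.99679.
Annualized: 0.99679^(1/5) − 1 ≈ -0.00064.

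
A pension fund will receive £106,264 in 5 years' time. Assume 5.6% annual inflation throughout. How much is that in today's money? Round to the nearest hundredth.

Price-level factor over 5 years: (1 + 5.6%)^5 ≈ 1.3131658832.
Purchasing power today: £106,264 divided by that factor.

£80,921.99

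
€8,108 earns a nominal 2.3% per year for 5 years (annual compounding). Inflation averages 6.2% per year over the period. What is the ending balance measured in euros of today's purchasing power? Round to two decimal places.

€6,724.64

Nominal value at maturity: €8,108 × (1 + 2.3%)^5 ≈ €9,084.31.
Price-level factor over 5 years: (1 + 6.2%)^5 ≈ 1.3508980778.
The maturity value deflated by that factor is the answer in today's purchasing power.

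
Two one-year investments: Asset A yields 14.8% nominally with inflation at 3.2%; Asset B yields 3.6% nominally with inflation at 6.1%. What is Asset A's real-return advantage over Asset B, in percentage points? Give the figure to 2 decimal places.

13.60

Asset A real return: 1.148/1.032 − 1 = 11.240%.
Asset B real return: 1.036/1.061 − 1 = -2.356%.
Difference: 11.240 − (-2.356) = 13.596 pp.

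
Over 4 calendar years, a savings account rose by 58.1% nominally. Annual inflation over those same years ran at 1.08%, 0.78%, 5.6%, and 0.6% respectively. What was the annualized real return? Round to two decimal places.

9.94%

Cumulative inflation factor: 1.0108 × 1.0078 × 1.056 × 1.006 ≈ 1.08218.
Nominal growth factor: 1.58100. Real growth factor = 1.58100 / 1.08218 ≈ 1.46093.
Annualized: 1.46093^(1/4) − 1 ≈ 0.09940.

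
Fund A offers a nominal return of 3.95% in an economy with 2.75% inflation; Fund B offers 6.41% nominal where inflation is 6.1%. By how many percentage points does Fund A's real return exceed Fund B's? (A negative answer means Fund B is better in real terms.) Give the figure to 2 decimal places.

Fund A real return: 1.0395/1.0275 − 1 = 1.168%.
Fund B real return: 1.0641/1.061 − 1 = 0.292%.
Difference: 1.168 − 0.292 = 0.876 pp.

0.88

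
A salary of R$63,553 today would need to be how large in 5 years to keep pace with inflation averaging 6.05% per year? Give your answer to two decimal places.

R$85,249.02

Cumulative price-level factor: (1+6.05%)^5 ≈ 1.3413847489.
The nominal amount required is R$63,553 scaled up by that factor.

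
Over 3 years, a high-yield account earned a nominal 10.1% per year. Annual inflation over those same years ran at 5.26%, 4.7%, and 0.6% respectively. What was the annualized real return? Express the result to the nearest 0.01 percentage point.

Cumulative inflation factor: 1.0526 × 1.047 × 1.006 ≈ 1.10868.
Nominal growth factor: 1.33463. Real growth factor = 1.33463 / 1.10868 ≈ 1.20380.
Annualized: 1.20380^(1/3) − 1 ≈ 0.06378.

6.38%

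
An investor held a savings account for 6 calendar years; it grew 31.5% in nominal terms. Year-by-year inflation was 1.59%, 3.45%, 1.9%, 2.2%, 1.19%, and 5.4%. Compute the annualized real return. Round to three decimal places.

Cumulative inflation factor: 1.0159 × 1.0345 × 1.019 × 1.022 × 1.0119 × 1.054 ≈ 1.16731.
Nominal growth factor: 1.31500. Real growth factor = 1.31500 / 1.16731 ≈ 1.12653.
Annualized: 1.12653^(1/6) − 1 ≈ 0.02005.

2.005%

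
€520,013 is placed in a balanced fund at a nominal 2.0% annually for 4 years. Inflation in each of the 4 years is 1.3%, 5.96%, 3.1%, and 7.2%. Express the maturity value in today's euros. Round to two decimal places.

€474,471.40

Nominal value at maturity: €520,013 × (1 + 2.0%)^4 ≈ €562,878.79.
Price-level factor over 4 years: 1.013 × 1.0596 × 1.031 × 1.072 ≈ 1.1863281770.
The maturity value deflated by that factor is the answer in today's purchasing power.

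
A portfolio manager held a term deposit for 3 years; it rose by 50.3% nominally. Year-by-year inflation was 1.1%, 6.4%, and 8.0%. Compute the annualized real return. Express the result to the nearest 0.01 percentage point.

8.96%

Cumulative inflation factor: 1.011 × 1.064 × 1.080 ≈ 1.16176.
Nominal growth factor: 1.50300. Real growth factor = 1.50300 / 1.16176 ≈ 1.29373.
Annualized: 1.29373^(1/3) − 1 ≈ 0.08963.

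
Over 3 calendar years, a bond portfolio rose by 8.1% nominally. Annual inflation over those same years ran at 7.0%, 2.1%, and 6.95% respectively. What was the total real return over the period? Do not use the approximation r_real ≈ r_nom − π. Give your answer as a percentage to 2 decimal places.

-7.48%

Cumulative inflation factor: 1.070 × 1.021 × 1.0695 ≈ 1.16840.
Nominal growth factor: 1.08100. Real growth factor = 1.08100 / 1.16840 ≈ 0.92520.
Total real return ≈ -7.4801%.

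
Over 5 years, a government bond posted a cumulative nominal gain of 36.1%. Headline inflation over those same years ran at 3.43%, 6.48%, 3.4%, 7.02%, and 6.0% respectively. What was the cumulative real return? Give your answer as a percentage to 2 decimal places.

Cumulative inflation factor: 1.0343 × 1.0648 × 1.034 × 1.0702 × 1.060 ≈ 1.29183.
Nominal growth factor: 1.36100. Real growth factor = 1.36100 / 1.29183 ≈ 1.05354.
Total real return ≈ 5.3543%.

5.35%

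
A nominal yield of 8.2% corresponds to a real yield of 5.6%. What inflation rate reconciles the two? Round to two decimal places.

2.46%

From (1+r_nom) = (1+r_real)(1+π), we get 1+π = (1 + 8.2%)/(1 + 5.6%) = 1.082/1.056 ≈ 1.02462.
So π ≈ 2.4621%.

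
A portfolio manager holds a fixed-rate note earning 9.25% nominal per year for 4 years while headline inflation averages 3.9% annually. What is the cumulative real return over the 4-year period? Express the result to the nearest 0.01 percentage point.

The annual real rate is (1+9.25%)/(1+3.9%) − 1 = 5.1492%.
Compounded over 4 years: (1 + 0.051492)^4 − 1 ≈ 0.22243.

22.24%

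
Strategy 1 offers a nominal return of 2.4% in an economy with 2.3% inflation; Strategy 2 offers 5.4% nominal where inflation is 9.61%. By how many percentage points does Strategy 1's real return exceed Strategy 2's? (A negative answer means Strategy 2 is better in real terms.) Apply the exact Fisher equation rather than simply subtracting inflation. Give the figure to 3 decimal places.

Strategy 1 real return: 1.024/1.023 − 1 = 0.0978%.
Strategy 2 real return: 1.054/1.0961 − 1 = -3.8409%.
Difference: 0.0978 − (-3.8409) = 3.9387 pp.

3.939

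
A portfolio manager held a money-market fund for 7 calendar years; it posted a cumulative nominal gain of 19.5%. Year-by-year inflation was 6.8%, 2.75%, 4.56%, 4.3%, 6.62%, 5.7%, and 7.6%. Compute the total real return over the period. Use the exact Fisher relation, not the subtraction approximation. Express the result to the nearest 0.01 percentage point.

Cumulative inflation factor: 1.068 × 1.0275 × 1.0456 × 1.043 × 1.0662 × 1.057 × 1.076 ≈ 1.45121.
Nominal growth factor: 1.19500. Real growth factor = 1.19500 / 1.45121 ≈ 0.82345.
Total real return ≈ -17.6547%.

-17.65%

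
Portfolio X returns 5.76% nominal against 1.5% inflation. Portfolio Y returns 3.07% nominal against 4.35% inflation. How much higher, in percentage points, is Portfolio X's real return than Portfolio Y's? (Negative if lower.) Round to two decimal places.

5.42

Portfolio X real return: 1.0576/1.015 − 1 = 4.197%.
Portfolio Y real return: 1.0307/1.0435 − 1 = -1.227%.
Difference: 4.197 − (-1.227) = 5.424 pp.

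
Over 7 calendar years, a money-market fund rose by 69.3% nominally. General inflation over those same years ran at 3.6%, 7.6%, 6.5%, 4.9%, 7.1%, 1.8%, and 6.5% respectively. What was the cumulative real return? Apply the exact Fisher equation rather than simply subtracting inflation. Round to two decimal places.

17.08%

Cumulative inflation factor: 1.036 × 1.076 × 1.065 × 1.049 × 1.071 × 1.018 × 1.065 ≈ 1.44605.
Nominal growth factor: 1.69300. Real growth factor = 1.69300 / 1.44605 ≈ 1.17077.
Total real return ≈ 17.0774%.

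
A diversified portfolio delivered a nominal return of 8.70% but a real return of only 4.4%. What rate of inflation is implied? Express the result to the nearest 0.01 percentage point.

4.12%

From (1+r_nom) = (1+r_real)(1+π), we get 1+π = (1 + 8.70%)/(1 + 4.4%) = 1.0870/1.044 ≈ 1.04119.
So π ≈ 4.1188%.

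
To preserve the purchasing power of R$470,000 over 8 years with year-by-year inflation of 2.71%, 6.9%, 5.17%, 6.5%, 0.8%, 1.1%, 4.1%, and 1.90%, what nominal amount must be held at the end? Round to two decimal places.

Cumulative price-level factor: 1.0271 × 1.069 × 1.0517 × 1.065 × 1.008 × 1.011 × 1.041 × 1.0190 ≈ 1.3294393134.
Multiplying R$470,000 by the price-level factor gives the future nominal sum.

R$624,836.48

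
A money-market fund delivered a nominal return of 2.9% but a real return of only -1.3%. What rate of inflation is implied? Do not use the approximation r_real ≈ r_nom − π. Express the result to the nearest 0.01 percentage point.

4.26%

From (1+r_nom) = (1+r_real)(1+π), we get 1+π = (1 + 2.9%)/(1 − 1.3%) = 1.029/0.987 ≈ 1.04255.
So π ≈ 4.2553%.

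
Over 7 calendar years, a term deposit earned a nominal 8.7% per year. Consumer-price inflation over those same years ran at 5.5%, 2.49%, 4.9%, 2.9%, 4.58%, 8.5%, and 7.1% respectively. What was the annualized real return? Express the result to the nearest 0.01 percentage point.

Cumulative inflation factor: 1.055 × 1.0249 × 1.049 × 1.029 × 1.0458 × 1.085 × 1.071 ≈ 1.41838.
Nominal growth factor: 1.79311. Real growth factor = 1.79311 / 1.41838 ≈ 1.26420.
Annualized: 1.26420^(1/7) − 1 ≈ 0.03406.

3.41%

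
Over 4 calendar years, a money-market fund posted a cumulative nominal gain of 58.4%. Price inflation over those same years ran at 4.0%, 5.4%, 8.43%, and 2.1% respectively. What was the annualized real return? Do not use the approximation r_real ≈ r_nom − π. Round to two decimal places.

6.89%

Cumulative inflation factor: 1.040 × 1.054 × 1.0843 × 1.021 ≈ 1.21353.
Nominal growth factor: 1.58400. Real growth factor = 1.58400 / 1.21353 ≈ 1.30529.
Annualized: 1.30529^(1/4) − 1 ≈ 0.06887.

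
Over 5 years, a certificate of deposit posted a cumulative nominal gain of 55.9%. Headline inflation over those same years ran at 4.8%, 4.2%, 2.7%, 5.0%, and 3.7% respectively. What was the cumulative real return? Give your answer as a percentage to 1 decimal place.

27.7%

Cumulative inflation factor: 1.048 × 1.042 × 1.027 × 1.050 × 1.037 ≈ 1.22115.
Nominal growth factor: 1.55900. Real growth factor = 1.55900 / 1.22115 ≈ 1.27667.
Total real return ≈ 27.6670%.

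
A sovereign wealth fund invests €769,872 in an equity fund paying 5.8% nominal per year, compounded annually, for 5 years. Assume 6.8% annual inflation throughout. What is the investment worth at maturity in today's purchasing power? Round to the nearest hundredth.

Nominal value at maturity: €769,872 × (1 + 5.8%)^5 ≈ €1,020,579.55.
Price-level factor over 5 years: (1 + 6.8%)^5 ≈ 1.3894926808.
The maturity value deflated by that factor is the answer in today's purchasing power.

€734,497.97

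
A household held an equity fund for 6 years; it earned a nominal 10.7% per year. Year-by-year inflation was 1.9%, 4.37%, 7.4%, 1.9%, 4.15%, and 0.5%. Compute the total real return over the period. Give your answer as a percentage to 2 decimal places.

Cumulative inflation factor: 1.019 × 1.0437 × 1.074 × 1.019 × 1.0415 × 1.005 ≈ 1.21830.
Nominal growth factor: 1.84029. Real growth factor = 1.84029 / 1.21830 ≈ 1.51054.
Total real return ≈ 51.0539%.

51.05%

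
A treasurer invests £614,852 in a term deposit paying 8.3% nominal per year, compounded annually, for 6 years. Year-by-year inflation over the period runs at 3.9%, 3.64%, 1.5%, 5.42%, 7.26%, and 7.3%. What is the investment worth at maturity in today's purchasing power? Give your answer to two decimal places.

Nominal value at maturity: £614,852 × (1 + 8.3%)^6 ≈ £992,067.75.
Price-level factor over 6 years: 1.039 × 1.0364 × 1.015 × 1.0542 × 1.0726 × 1.073 ≈ 1.3260793757.
Dividing the nominal maturity value by the price-level factor gives the value in today's money.

£748,120.94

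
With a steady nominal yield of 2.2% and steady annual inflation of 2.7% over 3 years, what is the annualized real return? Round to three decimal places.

With constant rates the annual real return is the same each year: (1+2.2%)/(1+2.7%) − 1 = -0.00487.

-0.487%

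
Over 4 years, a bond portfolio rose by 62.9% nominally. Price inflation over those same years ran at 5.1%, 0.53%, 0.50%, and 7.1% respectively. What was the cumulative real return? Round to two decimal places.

Cumulative inflation factor: 1.051 × 1.0053 × 1.0050 × 1.071 ≈ 1.13724.
Nominal growth factor: 1.62900. Real growth factor = 1.62900 / 1.13724 ≈ 1.43241.
Total real return ≈ 43.2409%.

43.24%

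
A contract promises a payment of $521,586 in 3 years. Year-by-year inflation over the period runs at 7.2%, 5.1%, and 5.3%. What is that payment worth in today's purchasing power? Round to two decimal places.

$439,642.89

Price-level factor over 3 years: 1.072 × 1.051 × 1.053 = 1.186385616.
Purchasing power today: $521,586 divided by that factor.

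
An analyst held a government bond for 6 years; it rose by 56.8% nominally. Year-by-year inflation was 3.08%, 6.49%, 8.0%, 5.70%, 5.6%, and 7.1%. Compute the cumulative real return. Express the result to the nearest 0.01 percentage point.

Cumulative inflation factor: 1.0308 × 1.0649 × 1.080 × 1.0570 × 1.056 × 1.071 ≈ 1.41721.
Nominal growth factor: 1.56800. Real growth factor = 1.56800 / 1.41721 ≈ 1.10640.
Total real return ≈ 10.6396%.

10.64%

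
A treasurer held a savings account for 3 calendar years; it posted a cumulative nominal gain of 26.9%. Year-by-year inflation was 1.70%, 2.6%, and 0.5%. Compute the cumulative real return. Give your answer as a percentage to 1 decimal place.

21.0%

Cumulative inflation factor: 1.0170 × 1.026 × 1.005 ≈ 1.04866.
Nominal growth factor: 1.26900. Real growth factor = 1.26900 / 1.04866 ≈ 1.21012.
Total real return ≈ 21.0117%.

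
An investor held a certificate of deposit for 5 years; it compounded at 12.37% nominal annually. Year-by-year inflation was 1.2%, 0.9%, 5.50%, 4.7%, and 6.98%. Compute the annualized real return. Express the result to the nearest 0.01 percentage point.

Cumulative inflation factor: 1.012 × 1.009 × 1.0550 × 1.047 × 1.0698 ≈ 1.20663.
Nominal growth factor: 1.79164. Real growth factor = 1.79164 / 1.20663 ≈ 1.48484.
Annualized: 1.48484^(1/5) − 1 ≈ 0.08227.

8.23%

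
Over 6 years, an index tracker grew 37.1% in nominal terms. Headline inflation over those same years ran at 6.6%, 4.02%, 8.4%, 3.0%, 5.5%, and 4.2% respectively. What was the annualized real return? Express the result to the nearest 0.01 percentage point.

Cumulative inflation factor: 1.066 × 1.0402 × 1.084 × 1.030 × 1.055 × 1.042 ≈ 1.36101.
Nominal growth factor: 1.37100. Real growth factor = 1.37100 / 1.36101 ≈ 1.00734.
Annualized: 1.00734^(1/6) − 1 ≈ 0.00122.

0.12%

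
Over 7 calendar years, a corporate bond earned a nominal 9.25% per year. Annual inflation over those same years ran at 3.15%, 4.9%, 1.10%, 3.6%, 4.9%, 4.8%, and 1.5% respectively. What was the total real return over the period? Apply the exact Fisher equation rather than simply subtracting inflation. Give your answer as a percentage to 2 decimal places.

46.89%

Cumulative inflation factor: 1.0315 × 1.049 × 1.0110 × 1.036 × 1.049 × 1.048 × 1.015 ≈ 1.26462.
Nominal growth factor: 1.85759. Real growth factor = 1.85759 / 1.26462 ≈ 1.46890.
Total real return ≈ 46.8898%.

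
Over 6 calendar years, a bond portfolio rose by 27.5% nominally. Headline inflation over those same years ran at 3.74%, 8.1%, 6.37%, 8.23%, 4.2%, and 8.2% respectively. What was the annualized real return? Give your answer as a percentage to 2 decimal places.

-2.18%

Cumulative inflation factor: 1.0374 × 1.081 × 1.0637 × 1.0823 × 1.042 × 1.082 ≈ 1.45557.
Nominal growth factor: 1.27500. Real growth factor = 1.27500 / 1.45557 ≈ 0.87594.
Annualized: 0.87594^(1/6) − 1 ≈ -0.02183.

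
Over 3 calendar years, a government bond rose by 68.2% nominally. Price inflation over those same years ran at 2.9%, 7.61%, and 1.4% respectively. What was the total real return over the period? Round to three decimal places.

49.803%

Cumulative inflation factor: 1.029 × 1.0761 × 1.014 ≈ 1.12281.
Nominal growth factor: 1.68200. Real growth factor = 1.68200 / 1.12281 ≈ 1.49803.
Total real return ≈ 49.8028%.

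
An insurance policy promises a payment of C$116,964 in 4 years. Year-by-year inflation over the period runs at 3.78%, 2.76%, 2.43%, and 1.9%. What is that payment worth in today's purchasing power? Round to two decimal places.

Price-level factor over 4 years: 1.0378 × 1.0276 × 1.0243 × 1.019 ≈ 1.1131126509.
Purchasing power today: C$116,964 divided by that factor.

C$105,078.31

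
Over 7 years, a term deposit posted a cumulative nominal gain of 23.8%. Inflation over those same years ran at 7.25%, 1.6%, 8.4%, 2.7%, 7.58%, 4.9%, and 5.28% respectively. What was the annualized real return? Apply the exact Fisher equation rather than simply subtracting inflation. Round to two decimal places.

-2.15%

Cumulative inflation factor: 1.0725 × 1.016 × 1.084 × 1.027 × 1.0758 × 1.049 × 1.0528 ≈ 1.44126.
Nominal growth factor: 1.23800. Real growth factor = 1.23800 / 1.44126 ≈ 0.85897.
Annualized: 0.85897^(1/7) − 1 ≈ -0.02148.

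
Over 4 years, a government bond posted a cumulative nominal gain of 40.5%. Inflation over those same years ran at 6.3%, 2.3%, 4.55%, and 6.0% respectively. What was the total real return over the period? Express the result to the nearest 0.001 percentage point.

16.584%

Cumulative inflation factor: 1.063 × 1.023 × 1.0455 × 1.060 ≈ 1.20514.
Nominal growth factor: 1.40500. Real growth factor = 1.40500 / 1.20514 ≈ 1.16584.
Total real return ≈ 16.5836%.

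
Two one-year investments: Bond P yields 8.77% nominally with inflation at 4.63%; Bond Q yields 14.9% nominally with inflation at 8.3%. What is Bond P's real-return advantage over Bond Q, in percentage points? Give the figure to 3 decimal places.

-2.137

Bond P real return: 1.0877/1.0463 − 1 = 3.9568%.
Bond Q real return: 1.149/1.083 − 1 = 6.0942%.
Difference: 3.9568 − 6.0942 = -2.1374 pp.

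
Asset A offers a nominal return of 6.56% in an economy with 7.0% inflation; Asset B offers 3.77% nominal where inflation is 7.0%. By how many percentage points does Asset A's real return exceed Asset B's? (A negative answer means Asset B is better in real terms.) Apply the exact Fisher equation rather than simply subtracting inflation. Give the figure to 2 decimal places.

Asset A real return: 1.0656/1.070 − 1 = -0.411%.
Asset B real return: 1.0377/1.070 − 1 = -3.019%.
Difference: -0.411 − (-3.019) = 2.608 pp.

2.61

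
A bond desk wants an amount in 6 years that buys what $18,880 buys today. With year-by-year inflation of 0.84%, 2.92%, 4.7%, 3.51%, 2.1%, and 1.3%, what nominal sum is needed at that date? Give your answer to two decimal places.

$21,963.36

Cumulative price-level factor: 1.0084 × 1.0292 × 1.047 × 1.0351 × 1.021 × 1.013 ≈ 1.1633135649.
The nominal amount required is $18,880 scaled up by that factor.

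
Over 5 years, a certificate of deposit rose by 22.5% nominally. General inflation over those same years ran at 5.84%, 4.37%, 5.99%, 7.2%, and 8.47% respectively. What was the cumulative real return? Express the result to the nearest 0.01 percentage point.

-10.02%

Cumulative inflation factor: 1.0584 × 1.0437 × 1.0599 × 1.072 × 1.0847 ≈ 1.36143.
Nominal growth factor: 1.22500. Real growth factor = 1.22500 / 1.36143 ≈ 0.89979.
Total real return ≈ -10.0210%.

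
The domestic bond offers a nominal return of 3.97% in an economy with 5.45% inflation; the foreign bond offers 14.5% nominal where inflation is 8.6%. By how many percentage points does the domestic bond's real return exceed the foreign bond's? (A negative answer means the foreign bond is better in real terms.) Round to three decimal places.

The domestic bond real return: 1.0397/1.0545 − 1 = -1.4035%.
The foreign bond real return: 1.145/1.086 − 1 = 5.4328%.
Difference: -1.4035 − 5.4328 = -6.8363 pp.

-6.836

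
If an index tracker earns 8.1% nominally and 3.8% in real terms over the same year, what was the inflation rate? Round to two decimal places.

4.14%

From (1+r_nom) = (1+r_real)(1+π), we get 1+π = (1 + 8.1%)/(1 + 3.8%) = 1.081/1.038 ≈ 1.04143.
So π ≈ 4.1426%.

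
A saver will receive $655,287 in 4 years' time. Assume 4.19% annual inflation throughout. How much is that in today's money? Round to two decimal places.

$556,067.36

Price-level factor over 4 years: (1 + 4.19%)^4 ≈ 1.1784309824.
Purchasing power today: $655,287 divided by that factor.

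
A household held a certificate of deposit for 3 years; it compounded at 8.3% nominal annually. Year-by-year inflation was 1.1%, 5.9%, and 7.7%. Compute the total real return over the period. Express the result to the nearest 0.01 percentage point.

Cumulative inflation factor: 1.011 × 1.059 × 1.077 ≈ 1.15309.
Nominal growth factor: 1.27024. Real growth factor = 1.27024 / 1.15309 ≈ 1.10160.
Total real return ≈ 10.1597%.

10.16%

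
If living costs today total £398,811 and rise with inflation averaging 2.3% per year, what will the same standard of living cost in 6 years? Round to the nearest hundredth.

£457,110.22

Cumulative price-level factor: (1+2.3%)^6 ≈ 1.1461825764.
Multiplying £398,811 by the price-level factor gives the future nominal sum.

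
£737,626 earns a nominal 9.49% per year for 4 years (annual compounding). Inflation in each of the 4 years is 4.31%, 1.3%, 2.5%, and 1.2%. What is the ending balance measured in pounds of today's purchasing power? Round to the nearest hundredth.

Nominal value at maturity: £737,626 × (1 + 9.49%)^4 ≈ £1,060,068.77.
Price-level factor over 4 years: 1.0431 × 1.013 × 1.025 × 1.012 ≈ 1.0960737292.
Dividing the nominal maturity value by the price-level factor gives the value in today's money.

£967,150.97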